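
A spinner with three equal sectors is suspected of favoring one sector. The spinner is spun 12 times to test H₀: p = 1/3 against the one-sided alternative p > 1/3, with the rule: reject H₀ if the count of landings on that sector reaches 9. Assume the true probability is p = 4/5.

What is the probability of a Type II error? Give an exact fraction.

10030813/48828125

A Type II error is failing to reject when Ha holds: with p = 4/5, β = P(K ≤ 8).
Adding the binomial probabilities P(K=0)+…+P(K=8) at p = 4/5 gives 10030813/48828125.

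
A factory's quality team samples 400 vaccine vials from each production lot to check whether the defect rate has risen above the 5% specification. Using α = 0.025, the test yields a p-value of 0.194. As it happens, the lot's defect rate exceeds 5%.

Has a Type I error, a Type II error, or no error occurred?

Type II error

The conventional null hypothesis is that the lot's defect rate is 5% (within specification).
Since p = 0.194 ≥ α = 0.025, H₀ is not rejected.
H₀ is false (actually the lot's defect rate exceeds 5%).
Failing to reject a false H₀ is a Type II error.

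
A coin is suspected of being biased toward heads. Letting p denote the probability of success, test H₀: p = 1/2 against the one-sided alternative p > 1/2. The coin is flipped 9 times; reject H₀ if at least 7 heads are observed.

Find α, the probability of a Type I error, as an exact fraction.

23/256

Under H₀, X ~ Binomial(9, 1/2), and α = P(X ≥ 7).
Summing the upper tail: (36 + 9 + 1) / 2^9 = 46/512 = 23/256.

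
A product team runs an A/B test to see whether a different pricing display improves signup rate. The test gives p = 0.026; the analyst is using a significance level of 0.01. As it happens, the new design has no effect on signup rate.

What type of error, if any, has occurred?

The conventional null hypothesis is that the new design has no effect on signup rate.
Since p = 0.026 ≥ α = 0.01, H₀ is not rejected.
H₀ is true (actually the new design has no effect on signup rate).
The decision matches the true state — no error.

No error — this is a correct decision.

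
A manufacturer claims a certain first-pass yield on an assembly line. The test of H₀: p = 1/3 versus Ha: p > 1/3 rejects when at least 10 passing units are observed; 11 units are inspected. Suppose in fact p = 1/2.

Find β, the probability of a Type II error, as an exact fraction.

Under the alternative p = 1/2, K ~ Binomial(11, 1/2); β is the probability the test does not reject, P(K < 10).
Summing C(11,j)·(1/2)^j·(1/2)^{11-j} for j = 0..9 gives 509/512.

509/512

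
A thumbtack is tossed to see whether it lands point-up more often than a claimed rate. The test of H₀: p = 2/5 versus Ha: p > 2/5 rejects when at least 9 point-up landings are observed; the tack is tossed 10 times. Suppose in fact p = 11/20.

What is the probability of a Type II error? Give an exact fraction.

10001847283209/10240000000000

A Type II error is failing to reject when Ha holds: with p = 11/20, β = P(Y ≤ 8).
Adding the binomial probabilities P(Y=0)+…+P(Y=8) at p = 11/20 gives 10001847283209/10240000000000.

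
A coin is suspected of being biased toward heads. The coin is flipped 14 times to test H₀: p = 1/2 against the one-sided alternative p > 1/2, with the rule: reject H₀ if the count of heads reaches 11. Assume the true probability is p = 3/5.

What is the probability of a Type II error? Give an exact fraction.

5344795024/6103515625

Under the alternative p = 3/5, X ~ Binomial(14, 3/5); β is the probability the test does not reject, P(X < 11).
Equivalently, β = 1 − P(X ≥ 11) = 5344795024/6103515625.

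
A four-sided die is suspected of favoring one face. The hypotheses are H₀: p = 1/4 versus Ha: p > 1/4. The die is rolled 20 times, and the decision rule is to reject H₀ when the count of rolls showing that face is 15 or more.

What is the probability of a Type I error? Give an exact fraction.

α = P(reject H₀ | H₀ true) = P(K ≥ 15 | p = 1/4), with K ~ Binomial(20, 1/4).
Adding the binomial terms for j = 15 through 20 with p = 1/4 yields 1048117/274877906944.

1048117/274877906944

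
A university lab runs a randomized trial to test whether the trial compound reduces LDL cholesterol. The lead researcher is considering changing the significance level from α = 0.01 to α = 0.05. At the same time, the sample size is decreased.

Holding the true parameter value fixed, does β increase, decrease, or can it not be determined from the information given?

Cannot be determined from the information given.

The first change alone would make β decrease; the second alone would make β increase. Which effect dominates depends on the magnitudes, which are not given.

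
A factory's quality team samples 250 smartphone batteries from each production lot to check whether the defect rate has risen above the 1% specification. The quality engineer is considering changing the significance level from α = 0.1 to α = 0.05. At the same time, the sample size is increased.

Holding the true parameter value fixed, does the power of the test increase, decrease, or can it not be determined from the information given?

Cannot be determined from the information given.

The first change alone would make β increase; the second alone would make β decrease. Which effect dominates depends on the magnitudes, which are not given.
Since power = 1 − β, the effect on power is likewise indeterminate.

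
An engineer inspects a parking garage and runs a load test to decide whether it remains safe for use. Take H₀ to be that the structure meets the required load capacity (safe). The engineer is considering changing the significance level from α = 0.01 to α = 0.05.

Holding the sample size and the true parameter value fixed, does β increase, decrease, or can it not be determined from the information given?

It decreases.

Relaxing α lowers the evidence threshold; under Ha, outcomes that previously fell short now trigger rejection.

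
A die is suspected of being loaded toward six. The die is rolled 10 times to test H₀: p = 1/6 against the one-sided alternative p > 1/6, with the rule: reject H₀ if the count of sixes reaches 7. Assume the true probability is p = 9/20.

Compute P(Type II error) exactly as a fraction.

2298892939321/2560000000000

A Type II error is failing to reject when Ha holds: with p = 9/20, β = P(Y ≤ 6).
Summing C(10,j)·(9/20)^j·(11/20)^{10-j} for j = 0..6 gives 2298892939321/2560000000000.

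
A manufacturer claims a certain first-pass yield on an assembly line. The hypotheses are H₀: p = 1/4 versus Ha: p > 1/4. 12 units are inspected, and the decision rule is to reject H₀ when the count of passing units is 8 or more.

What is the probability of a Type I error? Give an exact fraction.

23333/8388608

α = P(reject H₀ | H₀ true) = P(S ≥ 8 | p = 1/4), with S ~ Binomial(12, 1/4).
Adding the binomial terms for j = 8 through 12 with p = 1/4 yields 23333/8388608.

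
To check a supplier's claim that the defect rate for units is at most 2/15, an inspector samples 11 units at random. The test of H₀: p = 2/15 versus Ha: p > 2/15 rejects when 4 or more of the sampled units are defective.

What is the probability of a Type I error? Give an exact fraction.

The significance level is the probability, assuming p = 2/15, of seeing 4 or more defectives in 11 draws.
α = 1 − P(S ≤ 3) = 1 − 548986775233/576650390625 = 27663615392/576650390625.

27663615392/576650390625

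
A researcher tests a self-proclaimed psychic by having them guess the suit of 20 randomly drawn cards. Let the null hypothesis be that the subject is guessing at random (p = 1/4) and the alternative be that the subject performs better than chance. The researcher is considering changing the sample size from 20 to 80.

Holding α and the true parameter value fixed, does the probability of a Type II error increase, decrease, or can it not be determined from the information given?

It decreases.

Increasing n separates the H₀ and Ha sampling distributions, so under Ha fewer outcomes land in the acceptance region.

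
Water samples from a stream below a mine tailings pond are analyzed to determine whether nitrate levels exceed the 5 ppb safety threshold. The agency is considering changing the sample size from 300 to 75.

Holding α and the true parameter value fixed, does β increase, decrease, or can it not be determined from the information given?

It increases.

With less data the test statistic is noisier; under Ha, more outcomes land inside the acceptance region.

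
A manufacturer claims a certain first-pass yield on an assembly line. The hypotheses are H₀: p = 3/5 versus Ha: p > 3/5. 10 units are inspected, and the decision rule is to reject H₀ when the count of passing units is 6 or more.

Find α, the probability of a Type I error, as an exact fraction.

The Type I error probability is α = P(K ≥ 6) computed under H₀, where K ~ Binomial(10, 3/5).
Adding the binomial terms for j = 6 through 10 with p = 3/5 yields 6182649/9765625.

6182649/9765625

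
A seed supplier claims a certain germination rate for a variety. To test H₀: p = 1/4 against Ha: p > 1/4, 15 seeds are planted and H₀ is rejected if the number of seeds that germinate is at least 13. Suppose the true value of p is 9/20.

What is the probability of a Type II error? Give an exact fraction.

Under the alternative p = 9/20, X ~ Binomial(15, 9/20); β is the probability the test does not reject, P(X < 13).
Summing C(15,j)·(9/20)^j·(11/20)^{15-j} for j = 0..12 gives 32731725032763916841/32768000000000000000.

32731725032763916841/32768000000000000000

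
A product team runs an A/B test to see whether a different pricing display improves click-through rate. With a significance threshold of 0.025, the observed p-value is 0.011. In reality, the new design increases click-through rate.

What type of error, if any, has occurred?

No error — this is a correct decision.

The conventional null hypothesis is that the new design has no effect on click-through rate.
Since p = 0.011 < α = 0.025, H₀ is rejected.
H₀ is false (actually the new design increases click-through rate).
The decision matches the true state — no error.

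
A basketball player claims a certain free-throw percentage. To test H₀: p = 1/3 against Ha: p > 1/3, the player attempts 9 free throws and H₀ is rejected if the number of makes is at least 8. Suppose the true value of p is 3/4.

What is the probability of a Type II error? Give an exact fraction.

45853/65536

Under the alternative p = 3/4, X ~ Binomial(9, 3/4); β is the probability the test does not reject, P(X < 8).
Adding the binomial probabilities P(X=0)+…+P(X=7) at p = 3/4 gives 45853/65536.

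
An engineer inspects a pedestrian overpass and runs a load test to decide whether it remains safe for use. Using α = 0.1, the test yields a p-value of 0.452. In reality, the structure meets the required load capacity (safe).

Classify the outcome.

Neither — the decision is correct.

The conventional null hypothesis is that the structure meets the required load capacity (safe).
Since p = 0.452 ≥ α = 0.1, H₀ is not rejected.
H₀ is true (actually the structure meets the required load capacity (safe)).
The decision matches the true state — no error.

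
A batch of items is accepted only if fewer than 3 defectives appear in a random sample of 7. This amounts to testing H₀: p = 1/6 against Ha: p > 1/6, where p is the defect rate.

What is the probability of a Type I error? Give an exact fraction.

Under H₀, S ~ Binomial(7, 1/6); the Type I error rate is P(S ≥ 3).
Via the complement, α = 1 − Σ_{j=0}^{2} C(7,j)(1/6)^j(5/6)^{7-j} = 331/3456.

331/3456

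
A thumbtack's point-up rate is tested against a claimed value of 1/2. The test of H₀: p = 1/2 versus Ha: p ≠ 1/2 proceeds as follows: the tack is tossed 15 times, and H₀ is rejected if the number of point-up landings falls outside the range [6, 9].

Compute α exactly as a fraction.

309/1024

α = P(S ≤ 5 or S ≥ 10 | p = 1/2), S ~ Binomial(15, 1/2).
By symmetry, α = 2·P(S ≤ 5) = 2·(1 + 15 + 105 + 455 + 1365 + 3003)/32768 = 9888/32768 = 309/1024.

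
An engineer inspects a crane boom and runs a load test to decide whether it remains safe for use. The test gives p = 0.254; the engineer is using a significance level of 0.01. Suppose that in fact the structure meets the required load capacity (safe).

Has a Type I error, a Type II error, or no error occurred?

No error — this is a correct decision.

The conventional null hypothesis is that the structure meets the required load capacity (safe).
Since p = 0.254 ≥ α = 0.01, H₀ is not rejected.
H₀ is true (actually the structure meets the required load capacity (safe)).
The decision matches the true state — no error.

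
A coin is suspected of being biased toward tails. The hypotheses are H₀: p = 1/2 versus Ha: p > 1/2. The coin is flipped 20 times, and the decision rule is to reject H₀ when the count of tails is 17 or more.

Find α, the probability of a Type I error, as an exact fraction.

1351/1048576

The Type I error probability is α = P(K ≥ 17) computed under H₀, where K ~ Binomial(20, 1/2).
Summing the upper tail: (1140 + 190 + 20 + 1) / 2^20 = 1351/1048576.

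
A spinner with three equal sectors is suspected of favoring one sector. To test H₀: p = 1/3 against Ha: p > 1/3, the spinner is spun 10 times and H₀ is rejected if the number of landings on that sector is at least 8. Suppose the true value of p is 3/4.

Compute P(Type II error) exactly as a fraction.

A Type II error is failing to reject when Ha holds: with p = 3/4, β = P(Y ≤ 7).
Summing C(10,j)·(3/4)^j·(1/4)^{10-j} for j = 0..7 gives 124363/262144.

124363/262144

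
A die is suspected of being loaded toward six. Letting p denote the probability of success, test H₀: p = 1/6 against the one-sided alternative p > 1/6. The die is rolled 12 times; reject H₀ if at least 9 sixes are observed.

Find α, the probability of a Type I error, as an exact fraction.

9737/725594112

The Type I error probability is α = P(Y ≥ 9) computed under H₀, where Y ~ Binomial(12, 1/6).
Summing C(12,j)(1/6)^j(5/6)^{12−j} for j = 9,…,12 gives 9737/725594112.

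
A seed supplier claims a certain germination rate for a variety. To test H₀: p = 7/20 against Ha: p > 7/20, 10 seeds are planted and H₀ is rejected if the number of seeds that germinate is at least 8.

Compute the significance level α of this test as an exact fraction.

Under H₀, K ~ Binomial(10, 7/20), and α = P(K ≥ 8).
P(K ≥ 8) = Σ_{j=8}^{10} C(10,j)·(7/20)^j·(13/20)^{10-j} = 12342438941/2560000000000.

12342438941/2560000000000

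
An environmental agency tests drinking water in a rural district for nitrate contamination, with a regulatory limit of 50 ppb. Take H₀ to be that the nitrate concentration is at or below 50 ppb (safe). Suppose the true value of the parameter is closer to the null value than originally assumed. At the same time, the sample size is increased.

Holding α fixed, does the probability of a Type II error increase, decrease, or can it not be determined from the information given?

The first change alone would make β increase; the second alone would make β decrease. Which effect dominates depends on the magnitudes, which are not given.

Cannot be determined from the information given.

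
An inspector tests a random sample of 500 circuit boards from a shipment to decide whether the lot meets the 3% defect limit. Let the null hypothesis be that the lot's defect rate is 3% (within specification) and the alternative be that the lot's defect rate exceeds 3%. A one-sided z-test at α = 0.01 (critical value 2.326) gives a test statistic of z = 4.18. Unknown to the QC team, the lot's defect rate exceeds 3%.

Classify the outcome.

Since z = 4.18 > z* = 2.326, H₀ is rejected.
H₀ is false (actually the lot's defect rate exceeds 3%).
The decision matches the true state — no error.

Neither — the decision is correct.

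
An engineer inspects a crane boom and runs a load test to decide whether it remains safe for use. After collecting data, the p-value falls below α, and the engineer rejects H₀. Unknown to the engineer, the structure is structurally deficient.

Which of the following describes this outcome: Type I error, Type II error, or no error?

No error — this is a correct decision.

The conventional null hypothesis here is that the structure meets the required load capacity (safe).
The test rejected a false H₀ — the decision matches the true state.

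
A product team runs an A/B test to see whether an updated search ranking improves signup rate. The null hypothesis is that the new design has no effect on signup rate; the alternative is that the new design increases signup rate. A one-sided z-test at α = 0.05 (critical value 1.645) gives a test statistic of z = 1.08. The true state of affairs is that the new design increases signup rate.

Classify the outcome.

Since z = 1.08 ≤ z* = 1.645, H₀ is not rejected.
H₀ is false (actually the new design increases signup rate).
Failing to reject a false H₀ is a Type II error.

Type II error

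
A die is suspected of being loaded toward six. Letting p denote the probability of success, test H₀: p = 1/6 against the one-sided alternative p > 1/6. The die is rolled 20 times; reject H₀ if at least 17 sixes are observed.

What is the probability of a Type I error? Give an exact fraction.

49117/1218719480020992

The Type I error probability is α = P(Y ≥ 17) computed under H₀, where Y ~ Binomial(20, 1/6).
Summing C(20,j)(1/6)^j(5/6)^{20−j} for j = 17,…,20 gives 49117/1218719480020992.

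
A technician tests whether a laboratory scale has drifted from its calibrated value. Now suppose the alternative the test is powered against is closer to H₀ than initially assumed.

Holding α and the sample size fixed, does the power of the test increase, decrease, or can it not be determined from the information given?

A smaller true effect puts the Ha sampling distribution closer to H₀, so more of it falls in the non-rejection region.
Since power = 1 − β and β increases, power decreases.

It decreases.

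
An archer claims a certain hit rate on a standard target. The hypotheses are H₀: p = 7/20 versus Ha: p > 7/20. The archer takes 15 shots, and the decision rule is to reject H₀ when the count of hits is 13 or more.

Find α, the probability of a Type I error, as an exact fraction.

1856296550387713/32768000000000000000

The Type I error probability is α = P(Y ≥ 13) computed under H₀, where Y ~ Binomial(15, 7/20).
Summing C(15,j)(7/20)^j(13/20)^{15−j} for j = 13,…,15 gives 1856296550387713/32768000000000000000.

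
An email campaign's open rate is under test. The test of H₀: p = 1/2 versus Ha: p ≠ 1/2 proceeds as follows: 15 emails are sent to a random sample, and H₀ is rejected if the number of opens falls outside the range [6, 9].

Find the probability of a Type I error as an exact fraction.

α = P(K ≤ 5 or K ≥ 10 | p = 1/2), K ~ Binomial(15, 1/2).
The two tails are symmetric, so α = 2·(1 + 15 + 105 + 455 + 1365 + 3003)/2^15 = 9888/32768 = 309/1024.

309/1024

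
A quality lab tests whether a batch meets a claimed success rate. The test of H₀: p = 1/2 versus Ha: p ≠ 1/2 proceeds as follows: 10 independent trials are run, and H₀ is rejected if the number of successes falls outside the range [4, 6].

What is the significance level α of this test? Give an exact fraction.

The significance level is the null-hypothesis probability of the rejection region {≤3} ∪ {≥7}.
The two tails are symmetric, so α = 2·(1 + 10 + 45 + 120)/2^10 = 352/1024 = 11/32.

11/32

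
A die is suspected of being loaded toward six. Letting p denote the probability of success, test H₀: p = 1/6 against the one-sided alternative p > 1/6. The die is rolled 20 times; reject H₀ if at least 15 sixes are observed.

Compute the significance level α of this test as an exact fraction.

The Type I error probability is α = P(K ≥ 15) computed under H₀, where K ~ Binomial(20, 1/6).
Adding the binomial terms for j = 15 through 20 with p = 1/6 yields 1434041/101559956668416.

1434041/101559956668416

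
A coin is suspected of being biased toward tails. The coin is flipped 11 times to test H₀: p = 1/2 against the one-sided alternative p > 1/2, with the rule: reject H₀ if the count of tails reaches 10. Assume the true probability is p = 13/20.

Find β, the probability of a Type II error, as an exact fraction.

19239273573359/20480000000000

A Type II error is failing to reject when Ha holds: with p = 13/20, β = P(Y ≤ 9).
Summing C(11,j)·(13/20)^j·(7/20)^{11-j} for j = 0..9 gives 19239273573359/20480000000000.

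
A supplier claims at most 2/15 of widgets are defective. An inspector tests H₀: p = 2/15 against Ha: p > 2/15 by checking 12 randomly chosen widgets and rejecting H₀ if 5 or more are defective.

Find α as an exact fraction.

α = P(reject H₀ | H₀ true) = P(K ≥ 5 | p = 2/15), K ~ Binomial(12, 2/15).
Computing the lower-tail complement: 1 − 8521938842287/8649755859375 = 127817017088/8649755859375.

127817017088/8649755859375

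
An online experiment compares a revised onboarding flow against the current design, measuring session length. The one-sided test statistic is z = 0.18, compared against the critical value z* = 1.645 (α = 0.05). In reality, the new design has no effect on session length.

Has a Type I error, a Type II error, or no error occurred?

No error (correct decision).

The conventional null hypothesis is that the new design has no effect on session length.
Since z = 0.18 ≤ z* = 1.645, H₀ is not rejected.
H₀ is true (actually the new design has no effect on session length).
The decision matches the true state — no error.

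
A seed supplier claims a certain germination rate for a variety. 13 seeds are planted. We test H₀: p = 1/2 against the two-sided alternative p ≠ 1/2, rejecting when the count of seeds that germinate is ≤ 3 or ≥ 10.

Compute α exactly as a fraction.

Under H₀, K ~ Binomial(13, 1/2); α is the probability of landing in either tail, P(K ≤ 3) + P(K ≥ 10).
The two tails are symmetric, so α = 2·(1 + 13 + 78 + 286)/2^13 = 756/8192 = 189/2048.

189/2048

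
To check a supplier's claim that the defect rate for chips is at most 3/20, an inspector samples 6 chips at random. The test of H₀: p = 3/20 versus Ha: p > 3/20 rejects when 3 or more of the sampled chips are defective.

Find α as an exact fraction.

α = P(reject H₀ | H₀ true) = P(S ≥ 3 | p = 3/20), S ~ Binomial(6, 3/20).
Via the complement, α = 1 − Σ_{j=0}^{2} C(6,j)(3/20)^j(17/20)^{6-j} = 302967/6400000.

302967/6400000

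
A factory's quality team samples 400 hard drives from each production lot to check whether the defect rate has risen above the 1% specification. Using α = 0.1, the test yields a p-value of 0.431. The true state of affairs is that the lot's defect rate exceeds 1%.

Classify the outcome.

Type II error

The conventional null hypothesis is that the lot's defect rate is 1% (within specification).
Since p = 0.431 ≥ α = 0.1, H₀ is not rejected.
H₀ is false (actually the lot's defect rate exceeds 1%).
Failing to reject a false H₀ is a Type II error.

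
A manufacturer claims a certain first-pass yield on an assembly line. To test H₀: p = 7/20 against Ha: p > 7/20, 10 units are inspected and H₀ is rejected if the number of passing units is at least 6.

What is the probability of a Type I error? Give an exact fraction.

486062490487/5120000000000

α = P(reject H₀ | H₀ true) = P(Y ≥ 6 | p = 7/20), with Y ~ Binomial(10, 7/20).
Adding the binomial terms for j = 6 through 10 with p = 7/20 yields 486062490487/5120000000000.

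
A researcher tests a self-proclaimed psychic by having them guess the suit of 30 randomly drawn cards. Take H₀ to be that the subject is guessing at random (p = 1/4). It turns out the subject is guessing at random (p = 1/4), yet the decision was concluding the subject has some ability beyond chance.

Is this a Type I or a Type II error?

'Concluding the subject has some ability beyond chance' corresponds to rejecting H₀.
H₀ was rejected but H₀ is true — a Type I error (false positive).

Type I error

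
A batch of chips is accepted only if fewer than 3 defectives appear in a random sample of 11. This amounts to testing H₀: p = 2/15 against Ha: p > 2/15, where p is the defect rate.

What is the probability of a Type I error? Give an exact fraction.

Under H₀, K ~ Binomial(11, 2/15); the Type I error rate is P(K ≥ 3).
α = 1 − P(K ≤ 2) = 1 − 10604499373/12814453125 = 2209953752/12814453125.

2209953752/12814453125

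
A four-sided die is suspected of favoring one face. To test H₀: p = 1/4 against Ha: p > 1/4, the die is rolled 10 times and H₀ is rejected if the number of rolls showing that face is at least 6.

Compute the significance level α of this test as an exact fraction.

10343/524288

The Type I error probability is α = P(X ≥ 6) computed under H₀, where X ~ Binomial(10, 1/4).
Adding the binomial terms for j = 6 through 10 with p = 1/4 yields 10343/524288.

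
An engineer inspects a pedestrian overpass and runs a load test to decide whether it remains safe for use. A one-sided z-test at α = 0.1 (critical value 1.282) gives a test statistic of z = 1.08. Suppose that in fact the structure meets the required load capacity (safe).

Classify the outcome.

The conventional null hypothesis is that the structure meets the required load capacity (safe).
Since z = 1.08 ≤ z* = 1.282, H₀ is not rejected.
H₀ is true (actually the structure meets the required load capacity (safe)).
The decision matches the true state — no error.

No error (correct decision).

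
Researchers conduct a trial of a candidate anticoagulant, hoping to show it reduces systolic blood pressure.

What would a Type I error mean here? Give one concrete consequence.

With the conventional null hypothesis that the drug has no effect on systolic blood pressure:
A Type I error is rejecting H₀ when H₀ is true.
Here that means concluding that the drug is effective when actually the drug has no effect on systolic blood pressure.

A Type I error would mean concluding that the drug reduces systolic blood pressure when in fact the drug has no effect on systolic blood pressure. Consequence: patients are switched from working treatments to one that does nothing.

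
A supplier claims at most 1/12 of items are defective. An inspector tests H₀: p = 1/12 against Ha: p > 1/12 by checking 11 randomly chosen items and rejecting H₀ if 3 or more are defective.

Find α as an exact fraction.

1581403943/27518828544

α = P(reject H₀ | H₀ true) = P(Y ≥ 3 | p = 1/12), Y ~ Binomial(11, 1/12).
Via the complement, α = 1 − Σ_{j=0}^{2} C(11,j)(1/12)^j(11/12)^{11-j} = 1581403943/27518828544.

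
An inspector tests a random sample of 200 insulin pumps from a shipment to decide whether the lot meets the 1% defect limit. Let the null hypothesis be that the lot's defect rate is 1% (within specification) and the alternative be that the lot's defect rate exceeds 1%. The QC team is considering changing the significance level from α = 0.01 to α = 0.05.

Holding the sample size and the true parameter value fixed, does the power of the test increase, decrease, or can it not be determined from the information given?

With a larger α the critical value moves toward the center, so more of the Ha sampling distribution lies in the rejection region.
Since power = 1 − β and β decreases, power increases.

It increases.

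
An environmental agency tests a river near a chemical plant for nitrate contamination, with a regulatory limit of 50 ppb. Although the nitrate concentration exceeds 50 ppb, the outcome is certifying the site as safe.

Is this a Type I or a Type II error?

The null hypothesis here is that the nitrate concentration is at or below 50 ppb (safe).
'Certifying the site as safe' corresponds to failing to reject H₀.
H₀ was not rejected but H₀ is false — a Type II error (false negative).

Type II error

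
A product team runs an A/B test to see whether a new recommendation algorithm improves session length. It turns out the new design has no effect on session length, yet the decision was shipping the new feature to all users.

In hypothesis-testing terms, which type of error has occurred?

The null hypothesis here is that the new design has no effect on session length.
'Shipping the new feature to all users' corresponds to rejecting H₀.
H₀ was rejected but H₀ is true — a Type I error (false positive).

Type I error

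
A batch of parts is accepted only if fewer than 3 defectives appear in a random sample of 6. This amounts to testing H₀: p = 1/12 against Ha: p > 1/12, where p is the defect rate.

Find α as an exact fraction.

α = P(reject H₀ | H₀ true) = P(K ≥ 3 | p = 1/12), K ~ Binomial(6, 1/12).
α = 1 − P(K ≤ 2) = 1 − 1478741/1492992 = 14251/1492992.

14251/1492992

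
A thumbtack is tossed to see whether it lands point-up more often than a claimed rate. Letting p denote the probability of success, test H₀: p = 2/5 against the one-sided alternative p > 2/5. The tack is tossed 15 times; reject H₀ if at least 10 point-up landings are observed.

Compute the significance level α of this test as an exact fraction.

1032510464/30517578125

Under H₀, Y ~ Binomial(15, 2/5), and α = P(Y ≥ 10).
Summing C(15,j)(2/5)^j(3/5)^{15−j} for j = 10,…,15 gives 1032510464/30517578125.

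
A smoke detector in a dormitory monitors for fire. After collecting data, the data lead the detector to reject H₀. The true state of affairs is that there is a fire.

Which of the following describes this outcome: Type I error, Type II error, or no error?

The conventional null hypothesis here is that there is no fire.
The test rejected a false H₀ — the decision matches the true state.

No error — this is a correct decision.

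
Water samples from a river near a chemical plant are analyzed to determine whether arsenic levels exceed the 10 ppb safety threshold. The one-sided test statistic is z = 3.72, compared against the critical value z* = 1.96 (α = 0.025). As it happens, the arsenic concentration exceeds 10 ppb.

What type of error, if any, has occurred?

Neither — the decision is correct.

The conventional null hypothesis is that the arsenic concentration is at or below 10 ppb (safe).
Since z = 3.72 > z* = 1.96, H₀ is rejected.
H₀ is false (actually the arsenic concentration exceeds 10 ppb).
The decision matches the true state — no error.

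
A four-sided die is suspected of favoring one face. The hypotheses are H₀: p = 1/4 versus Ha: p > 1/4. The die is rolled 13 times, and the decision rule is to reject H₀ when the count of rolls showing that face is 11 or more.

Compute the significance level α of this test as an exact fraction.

The Type I error probability is α = P(K ≥ 11) computed under H₀, where K ~ Binomial(13, 1/4).
Summing C(13,j)(1/4)^j(3/4)^{13−j} for j = 11,…,13 gives 371/33554432.

371/33554432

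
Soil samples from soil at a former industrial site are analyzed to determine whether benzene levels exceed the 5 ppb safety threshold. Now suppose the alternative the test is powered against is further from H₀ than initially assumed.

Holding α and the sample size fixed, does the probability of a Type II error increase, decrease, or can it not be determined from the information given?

It decreases.

A larger true effect moves the Ha sampling distribution further from the H₀ critical value, making rejection more likely when Ha is true.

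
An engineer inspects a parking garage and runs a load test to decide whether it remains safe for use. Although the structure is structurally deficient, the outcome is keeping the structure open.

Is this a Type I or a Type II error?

The null hypothesis here is that the structure meets the required load capacity (safe).
'Keeping the structure open' corresponds to failing to reject H₀.
H₀ was not rejected but H₀ is false — a Type II error (false negative).

Type II error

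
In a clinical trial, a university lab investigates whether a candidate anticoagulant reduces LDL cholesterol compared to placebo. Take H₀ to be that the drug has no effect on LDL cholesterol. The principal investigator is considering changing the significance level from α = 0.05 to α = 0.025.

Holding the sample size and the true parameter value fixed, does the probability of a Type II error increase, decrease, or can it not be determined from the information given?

Tightening α shrinks the rejection region. When Ha holds, fewer sample outcomes clear the stricter threshold, so more fall in the acceptance region.

It increases.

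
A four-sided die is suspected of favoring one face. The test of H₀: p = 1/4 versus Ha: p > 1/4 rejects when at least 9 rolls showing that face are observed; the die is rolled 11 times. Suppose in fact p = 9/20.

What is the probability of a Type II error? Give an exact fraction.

β = P(fail to reject H₀ | Ha true) = P(S ≤ 8 | p = 9/20), S ~ Binomial(11, 9/20).
Equivalently, β = 1 − P(S ≥ 9) = 8070737386943/8192000000000.

8070737386943/8192000000000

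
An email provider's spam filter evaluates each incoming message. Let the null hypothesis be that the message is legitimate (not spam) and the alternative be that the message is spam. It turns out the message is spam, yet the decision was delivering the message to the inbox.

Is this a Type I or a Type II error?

'Delivering the message to the inbox' corresponds to failing to reject H₀.
H₀ was not rejected but H₀ is false — a Type II error (false negative).

Type II error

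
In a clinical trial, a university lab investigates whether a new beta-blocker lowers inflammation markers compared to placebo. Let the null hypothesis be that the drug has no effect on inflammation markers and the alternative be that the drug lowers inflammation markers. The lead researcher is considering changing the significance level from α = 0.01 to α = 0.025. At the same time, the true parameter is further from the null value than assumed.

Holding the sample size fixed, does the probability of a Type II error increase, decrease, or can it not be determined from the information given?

A larger α widens the rejection region, so when the alternative is true more outcomes lead to rejection — failing to reject becomes less likely. A bigger departure from H₀ is easier for the test to detect, so it fails to reject less often. Both changes push β in the same direction.

It decreases.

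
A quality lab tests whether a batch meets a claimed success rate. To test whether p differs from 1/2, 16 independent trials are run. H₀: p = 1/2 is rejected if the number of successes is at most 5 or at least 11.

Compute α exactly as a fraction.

6885/32768

α = P(Y ≤ 5 or Y ≥ 11 | p = 1/2), Y ~ Binomial(16, 1/2).
By symmetry, α = 2·P(Y ≤ 5) = 2·(1 + 16 + 120 + 560 + 1820 + 4368)/65536 = 13770/65536 = 6885/32768.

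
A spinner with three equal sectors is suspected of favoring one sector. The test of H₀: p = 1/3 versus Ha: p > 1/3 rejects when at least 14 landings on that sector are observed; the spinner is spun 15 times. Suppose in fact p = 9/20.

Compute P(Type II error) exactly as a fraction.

A Type II error is failing to reject when Ha holds: with p = 9/20, β = P(X ≤ 13).
Summing C(15,j)·(9/20)^j·(11/20)^{15-j} for j = 0..13 gives 16382009719056418393/16384000000000000000.

16382009719056418393/16384000000000000000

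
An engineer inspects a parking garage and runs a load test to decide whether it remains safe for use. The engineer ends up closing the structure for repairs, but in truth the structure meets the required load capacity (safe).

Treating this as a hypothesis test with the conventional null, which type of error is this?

The null hypothesis here is that the structure meets the required load capacity (safe).
'Closing the structure for repairs' corresponds to rejecting H₀.
H₀ was rejected but H₀ is true — a Type I error (false positive).

Type I error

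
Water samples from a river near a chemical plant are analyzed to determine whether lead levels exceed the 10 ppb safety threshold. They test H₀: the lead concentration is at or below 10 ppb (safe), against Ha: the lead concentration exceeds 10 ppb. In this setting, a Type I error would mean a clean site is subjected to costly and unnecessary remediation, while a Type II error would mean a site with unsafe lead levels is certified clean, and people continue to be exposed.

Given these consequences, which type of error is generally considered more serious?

Type II error

The Type II consequence (a site with unsafe lead levels is certified clean, and people continue to be exposed) is more severe than the Type I consequence (a clean site is subjected to costly and unnecessary remediation).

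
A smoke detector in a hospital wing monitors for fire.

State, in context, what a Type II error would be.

A Type II error would mean concluding that there is no fire (or at least failing to establish that there is a fire) when in fact there is a fire.

With the conventional null hypothesis that there is no fire:
A Type II error is failing to reject H₀ when H₀ is false.
Here that means remaining silent when actually there is a fire.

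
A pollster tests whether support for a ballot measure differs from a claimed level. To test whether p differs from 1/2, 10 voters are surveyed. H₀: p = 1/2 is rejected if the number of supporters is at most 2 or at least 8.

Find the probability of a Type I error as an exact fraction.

The significance level is the null-hypothesis probability of the rejection region {≤2} ∪ {≥8}.
By symmetry, α = 2·P(Y ≤ 2) = 2·(1 + 10 + 45)/1024 = 112/1024 = 7/64.

7/64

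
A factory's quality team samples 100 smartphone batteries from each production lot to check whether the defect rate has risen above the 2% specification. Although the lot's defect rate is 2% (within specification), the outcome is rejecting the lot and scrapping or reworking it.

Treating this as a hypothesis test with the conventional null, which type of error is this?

The null hypothesis here is that the lot's defect rate is 2% (within specification).
'Rejecting the lot and scrapping or reworking it' corresponds to rejecting H₀.
H₀ was rejected but H₀ is true — a Type I error (false positive).

Type I error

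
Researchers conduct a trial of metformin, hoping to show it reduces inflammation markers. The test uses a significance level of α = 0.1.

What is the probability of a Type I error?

0.1

The significance level α is, by definition, the probability of a Type I error — P(reject H₀ | H₀ true).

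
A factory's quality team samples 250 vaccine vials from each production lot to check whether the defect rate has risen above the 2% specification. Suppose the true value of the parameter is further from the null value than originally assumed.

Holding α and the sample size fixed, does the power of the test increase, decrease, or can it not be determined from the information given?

It increases.

A larger true effect moves the Ha sampling distribution further from the H₀ critical value, making rejection more likely when Ha is true.
Since power = 1 − β and β decreases, power increases.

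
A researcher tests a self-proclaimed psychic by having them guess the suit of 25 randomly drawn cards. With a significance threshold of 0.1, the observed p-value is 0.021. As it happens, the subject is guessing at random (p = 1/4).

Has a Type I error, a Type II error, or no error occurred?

Type I error

The conventional null hypothesis is that the subject is guessing at random (p = 1/4).
Since p = 0.021 < α = 0.1, H₀ is rejected.
H₀ is true (actually the subject is guessing at random (p = 1/4)).
Rejecting a true H₀ is a Type I error.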